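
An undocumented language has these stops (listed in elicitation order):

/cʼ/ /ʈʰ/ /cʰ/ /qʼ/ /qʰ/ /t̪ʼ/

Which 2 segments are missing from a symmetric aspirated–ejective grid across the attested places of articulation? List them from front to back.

/t̪ʰ/, /ʈʼ/

place of articulation  aspirated  ejective
dental            —         t̪ʼ     
retroflex         ʈʰ        —       
palatal           cʰ        cʼ      
uvular            qʰ        qʼ      
Gaps, from front to back: dental lacks aspirated (/t̪ʰ/); retroflex lacks ejective (/ʈʼ/).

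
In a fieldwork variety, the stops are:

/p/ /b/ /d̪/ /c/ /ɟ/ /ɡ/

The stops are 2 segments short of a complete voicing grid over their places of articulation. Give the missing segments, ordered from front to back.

Voiceless: /p/ (bilabial), /c/ (palatal).
Voiced: /b/ (bilabial), /d̪/ (dental), /ɟ/ (palatal), /ɡ/ (velar).
Gaps, from front to back: dental lacks voiceless (/t̪/); velar lacks voiceless (/k/).

/t̪/, /k/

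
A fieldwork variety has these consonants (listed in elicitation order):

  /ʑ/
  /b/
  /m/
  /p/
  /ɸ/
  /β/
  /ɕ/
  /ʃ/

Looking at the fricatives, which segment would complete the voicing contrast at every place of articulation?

place of articulation  voiceless  voiced  
bilabial          ɸ         β       
postalveolar      ʃ         —       
alveolo-palatal   ɕ         ʑ       
The postalveolar row has no voiced member, so the gap is the voiced postalveolar fricative /ʒ/.

/ʒ/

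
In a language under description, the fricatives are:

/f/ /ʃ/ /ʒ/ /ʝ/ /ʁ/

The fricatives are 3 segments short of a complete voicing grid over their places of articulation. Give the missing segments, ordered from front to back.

/v/, /ç/, /χ/

labiodental: voiceless /f/, voiced —.
postalveolar: voiceless /ʃ/, voiced /ʒ/.
palatal: voiceless —, voiced /ʝ/.
uvular: voiceless —, voiced /ʁ/.
Gaps, from front to back: labiodental lacks voiced (/v/); palatal lacks voiceless (/ç/); uvular lacks voiceless (/χ/).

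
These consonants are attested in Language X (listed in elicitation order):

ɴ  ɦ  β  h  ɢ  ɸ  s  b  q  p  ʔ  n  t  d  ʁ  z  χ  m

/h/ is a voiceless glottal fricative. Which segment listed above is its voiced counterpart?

The voiced counterpart is a voiced glottal fricative — in this inventory, /ɦ/.

/ɦ/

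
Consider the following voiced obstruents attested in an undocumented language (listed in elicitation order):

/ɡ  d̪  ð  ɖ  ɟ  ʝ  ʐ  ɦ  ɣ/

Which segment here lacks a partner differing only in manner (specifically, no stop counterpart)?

Dental: /d̪/ ~ /ð/
Retroflex: /ɖ/ ~ /ʐ/
Palatal: /ɟ/ ~ /ʝ/
Velar: /ɡ/ ~ /ɣ/
Glottal: only /ɦ/ (fricative); no stop partner.
So /ɦ/ is the unpaired segment.

/ɦ/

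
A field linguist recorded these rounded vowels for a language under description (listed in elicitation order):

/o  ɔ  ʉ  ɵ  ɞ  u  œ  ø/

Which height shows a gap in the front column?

high

height            front     central   back    
high              —         ʉ         u       
high-mid          ø         ɵ         o       
low-mid           œ         ɞ         ɔ       
Every height has a front member except high, where /y/ would be expected.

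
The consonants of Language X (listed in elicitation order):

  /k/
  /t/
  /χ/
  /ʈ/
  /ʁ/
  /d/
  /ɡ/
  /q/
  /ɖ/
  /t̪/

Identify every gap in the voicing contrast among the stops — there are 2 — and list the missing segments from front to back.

place of articulation  voiceless  voiced  
dental            t̪        —       
alveolar          t         d       
retroflex         ʈ         ɖ       
velar             k         ɡ       
uvular            q         —       
Gaps, from front to back: dental lacks voiced (/d̪/); uvular lacks voiced (/ɢ/).

/d̪/, /ɢ/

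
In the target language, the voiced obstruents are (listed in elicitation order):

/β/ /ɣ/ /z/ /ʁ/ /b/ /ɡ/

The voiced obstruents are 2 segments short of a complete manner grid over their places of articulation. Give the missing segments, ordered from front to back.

/d/, /ɢ/

Stop: /b/ (bilabial), /ɡ/ (velar).
Fricative: /β/ (bilabial), /z/ (alveolar), /ɣ/ (velar), /ʁ/ (uvular).
Gaps, from front to back: alveolar lacks stop (/d/); uvular lacks stop (/ɢ/).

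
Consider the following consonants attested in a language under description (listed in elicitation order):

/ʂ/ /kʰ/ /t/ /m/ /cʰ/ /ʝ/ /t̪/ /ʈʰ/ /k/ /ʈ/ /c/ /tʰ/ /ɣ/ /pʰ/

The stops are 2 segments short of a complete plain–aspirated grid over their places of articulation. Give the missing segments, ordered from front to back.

/p/, /t̪ʰ/

Plain: /t̪/ (dental), /t/ (alveolar), /ʈ/ (retroflex), /c/ (palatal), /k/ (velar).
Aspirated: /pʰ/ (bilabial), /tʰ/ (alveolar), /ʈʰ/ (retroflex), /cʰ/ (palatal), /kʰ/ (velar).
Gaps, from front to back: bilabial lacks plain (/p/); dental lacks aspirated (/t̪ʰ/).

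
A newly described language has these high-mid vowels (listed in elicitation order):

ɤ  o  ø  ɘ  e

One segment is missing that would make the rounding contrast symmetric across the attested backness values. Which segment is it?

/ɵ/

Unrounded: /e/ (front), /ɘ/ (central), /ɤ/ (back).
Rounded: /ø/ (front), /o/ (back).
The central row has no rounded member, so the gap is the central rounded vowel /ɵ/.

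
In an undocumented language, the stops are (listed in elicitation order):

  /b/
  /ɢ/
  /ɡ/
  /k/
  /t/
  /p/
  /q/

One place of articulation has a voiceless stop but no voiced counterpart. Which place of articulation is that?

place of articulation  voiceless  voiced  
bilabial          p         b       
alveolar          t         —       
velar             k         ɡ       
uvular            q         ɢ       
Every place of articulation has a voiced member except alveolar, where /d/ would be expected.

alveolar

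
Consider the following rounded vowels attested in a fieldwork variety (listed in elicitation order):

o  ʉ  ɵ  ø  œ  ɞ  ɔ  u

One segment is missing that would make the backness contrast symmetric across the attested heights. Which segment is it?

/y/

Front: /ø/ (high-mid), /œ/ (low-mid).
Central: /ʉ/ (high), /ɵ/ (high-mid), /ɞ/ (low-mid).
Back: /u/ (high), /o/ (high-mid), /ɔ/ (low-mid).
The high row has no front member, so the gap is the high front rounded vowel /y/.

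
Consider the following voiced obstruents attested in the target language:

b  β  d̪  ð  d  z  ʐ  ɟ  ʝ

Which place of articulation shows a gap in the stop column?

place of articulation  stop      fricative
bilabial          b         β       
dental            d̪        ð       
alveolar          d         z       
retroflex         —         ʐ       
palatal           ɟ         ʝ       
Every place of articulation has a stop member except retroflex, where /ɖ/ would be expected.

retroflex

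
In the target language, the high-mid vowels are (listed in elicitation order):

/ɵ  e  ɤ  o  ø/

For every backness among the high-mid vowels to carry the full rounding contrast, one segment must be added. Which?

/ɘ/

Unrounded: /e/ (front), /ɤ/ (back).
Rounded: /ø/ (front), /ɵ/ (central), /o/ (back).
The central row has no unrounded member, so the gap is the central unrounded vowel /ɘ/.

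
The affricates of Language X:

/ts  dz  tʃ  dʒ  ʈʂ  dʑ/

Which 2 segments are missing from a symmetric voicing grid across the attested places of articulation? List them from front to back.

/ɖʐ/, /tɕ/

Voiceless: /ts/ (alveolar), /tʃ/ (postalveolar), /ʈʂ/ (retroflex).
Voiced: /dz/ (alveolar), /dʒ/ (postalveolar), /dʑ/ (alveolo-palatal).
Gaps, from front to back: retroflex lacks voiced (/ɖʐ/); alveolo-palatal lacks voiceless (/tɕ/).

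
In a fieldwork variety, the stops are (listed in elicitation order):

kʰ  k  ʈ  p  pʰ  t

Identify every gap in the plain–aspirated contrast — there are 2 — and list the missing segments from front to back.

/tʰ/, /ʈʰ/

bilabial: plain /p/, aspirated /pʰ/.
alveolar: plain /t/, aspirated —.
retroflex: plain /ʈ/, aspirated —.
velar: plain /k/, aspirated /kʰ/.
Gaps, from front to back: alveolar lacks aspirated (/tʰ/); retroflex lacks aspirated (/ʈʰ/).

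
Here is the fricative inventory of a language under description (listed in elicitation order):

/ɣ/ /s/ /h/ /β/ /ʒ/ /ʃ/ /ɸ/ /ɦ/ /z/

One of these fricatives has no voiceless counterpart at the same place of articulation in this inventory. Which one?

/ɣ/

Bilabial: /ɸ/ ~ /β/
Alveolar: /s/ ~ /z/
Postalveolar: /ʃ/ ~ /ʒ/
Glottal: /h/ ~ /ɦ/
Velar: only /ɣ/ (voiced); no voiceless partner.
So /ɣ/ is the unpaired segment.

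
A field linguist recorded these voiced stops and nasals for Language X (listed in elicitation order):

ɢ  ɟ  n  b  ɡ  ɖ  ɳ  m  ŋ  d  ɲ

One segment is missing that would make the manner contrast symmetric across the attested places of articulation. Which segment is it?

bilabial: oral stop /b/, nasal /m/.
alveolar: oral stop /d/, nasal /n/.
retroflex: oral stop /ɖ/, nasal /ɳ/.
palatal: oral stop /ɟ/, nasal /ɲ/.
velar: oral stop /ɡ/, nasal /ŋ/.
uvular: oral stop /ɢ/, nasal —.
The uvular row has no nasal member, so the gap is the uvular nasal /ɴ/.

/ɴ/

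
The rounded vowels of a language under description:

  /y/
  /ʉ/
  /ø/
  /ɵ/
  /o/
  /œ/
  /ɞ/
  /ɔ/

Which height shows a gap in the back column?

Front: /y/ (high), /ø/ (high-mid), /œ/ (low-mid).
Central: /ʉ/ (high), /ɵ/ (high-mid), /ɞ/ (low-mid).
Back: /o/ (high-mid), /ɔ/ (low-mid).
Every height has a back member except high, where /u/ would be expected.

high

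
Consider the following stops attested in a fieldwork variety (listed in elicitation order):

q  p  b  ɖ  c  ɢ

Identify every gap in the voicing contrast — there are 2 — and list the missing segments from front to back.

place of articulation  voiceless  voiced  
bilabial          p         b       
retroflex         —         ɖ       
palatal           c         —       
uvular            q         ɢ       
Gaps, from front to back: retroflex lacks voiceless (/ʈ/); palatal lacks voiced (/ɟ/).

/ʈ/, /ɟ/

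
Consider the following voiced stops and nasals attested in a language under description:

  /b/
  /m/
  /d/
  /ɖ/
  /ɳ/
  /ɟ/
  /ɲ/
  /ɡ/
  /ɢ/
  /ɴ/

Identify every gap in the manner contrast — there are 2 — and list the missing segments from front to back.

/n/, /ŋ/

Oral stop: /b/ (bilabial), /d/ (alveolar), /ɖ/ (retroflex), /ɟ/ (palatal), /ɡ/ (velar), /ɢ/ (uvular).
Nasal: /m/ (bilabial), /ɳ/ (retroflex), /ɲ/ (palatal), /ɴ/ (uvular).
Gaps, from front to back: alveolar lacks nasal (/n/); velar lacks nasal (/ŋ/).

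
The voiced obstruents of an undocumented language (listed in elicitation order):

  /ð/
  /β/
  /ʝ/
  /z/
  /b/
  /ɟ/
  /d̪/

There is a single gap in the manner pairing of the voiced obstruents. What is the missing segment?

bilabial: stop /b/, fricative /β/.
dental: stop /d̪/, fricative /ð/.
alveolar: stop —, fricative /z/.
palatal: stop /ɟ/, fricative /ʝ/.
The alveolar row has no stop member, so the gap is the alveolar stop /d/.

/d/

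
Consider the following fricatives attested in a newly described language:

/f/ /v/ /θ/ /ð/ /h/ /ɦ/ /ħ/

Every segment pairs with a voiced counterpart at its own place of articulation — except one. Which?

Labiodental: /f/ ~ /v/
Dental: /θ/ ~ /ð/
Glottal: /h/ ~ /ɦ/
Pharyngeal: only /ħ/ (voiceless); no voiced partner.
So /ħ/ is the unpaired segment.

/ħ/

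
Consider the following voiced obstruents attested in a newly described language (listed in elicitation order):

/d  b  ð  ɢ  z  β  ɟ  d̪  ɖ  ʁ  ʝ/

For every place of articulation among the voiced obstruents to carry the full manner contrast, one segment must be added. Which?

/ʐ/

Stop: /b/ (bilabial), /d̪/ (dental), /d/ (alveolar), /ɖ/ (retroflex), /ɟ/ (palatal), /ɢ/ (uvular).
Fricative: /β/ (bilabial), /ð/ (dental), /z/ (alveolar), /ʝ/ (palatal), /ʁ/ (uvular).
The retroflex row has no fricative member, so the gap is the retroflex fricative /ʐ/.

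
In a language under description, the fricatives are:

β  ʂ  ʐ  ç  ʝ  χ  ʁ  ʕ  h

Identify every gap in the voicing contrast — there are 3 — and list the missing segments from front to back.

place of articulation  voiceless  voiced  
bilabial          —         β       
retroflex         ʂ         ʐ       
palatal           ç         ʝ       
uvular            χ         ʁ       
pharyngeal        —         ʕ       
glottal           h         —       
Gaps, from front to back: bilabial lacks voiceless (/ɸ/); pharyngeal lacks voiceless (/ħ/); glottal lacks voiced (/ɦ/).

/ɸ/, /ħ/, /ɦ/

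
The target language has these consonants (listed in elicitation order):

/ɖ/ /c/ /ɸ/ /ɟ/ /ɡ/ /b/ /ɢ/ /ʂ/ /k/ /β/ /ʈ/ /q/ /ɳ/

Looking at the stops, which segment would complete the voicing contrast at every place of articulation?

/p/

place of articulation  voiceless  voiced  
bilabial          —         b       
retroflex         ʈ         ɖ       
palatal           c         ɟ       
velar             k         ɡ       
uvular            q         ɢ       
The bilabial row has no voiceless member, so the gap is the voiceless bilabial stop /p/.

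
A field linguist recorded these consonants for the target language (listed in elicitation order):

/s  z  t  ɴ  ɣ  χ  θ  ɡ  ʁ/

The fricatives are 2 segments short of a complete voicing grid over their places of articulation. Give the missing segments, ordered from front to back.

/ð/, /x/

dental: voiceless /θ/, voiced —.
alveolar: voiceless /s/, voiced /z/.
velar: voiceless —, voiced /ɣ/.
uvular: voiceless /χ/, voiced /ʁ/.
Gaps, from front to back: dental lacks voiced (/ð/); velar lacks voiceless (/x/).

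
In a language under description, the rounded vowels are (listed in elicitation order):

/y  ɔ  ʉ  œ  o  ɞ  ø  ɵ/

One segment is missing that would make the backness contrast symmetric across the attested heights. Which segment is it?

high: front /y/, central /ʉ/, back —.
high-mid: front /ø/, central /ɵ/, back /o/.
low-mid: front /œ/, central /ɞ/, back /ɔ/.
The high row has no back member, so the gap is the high back rounded vowel /u/.

/u/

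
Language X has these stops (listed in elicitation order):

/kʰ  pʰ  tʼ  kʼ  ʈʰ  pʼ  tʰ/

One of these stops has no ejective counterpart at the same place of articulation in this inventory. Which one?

/ʈʰ/

Bilabial: /pʰ/ ~ /pʼ/
Alveolar: /tʰ/ ~ /tʼ/
Velar: /kʰ/ ~ /kʼ/
Retroflex: only /ʈʰ/ (aspirated); no ejective partner.
So /ʈʰ/ is the unpaired segment.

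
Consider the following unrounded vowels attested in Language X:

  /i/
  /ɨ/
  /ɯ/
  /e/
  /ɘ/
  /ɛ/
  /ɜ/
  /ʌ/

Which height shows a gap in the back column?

high-mid

height            front     central   back    
high              i         ɨ         ɯ       
high-mid          e         ɘ         —       
low-mid           ɛ         ɜ         ʌ       
Every height has a back member except high-mid, where /ɤ/ would be expected.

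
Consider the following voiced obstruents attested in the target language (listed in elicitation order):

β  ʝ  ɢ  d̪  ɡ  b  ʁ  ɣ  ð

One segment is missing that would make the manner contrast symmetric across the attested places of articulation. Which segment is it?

place of articulation  stop      fricative
bilabial          b         β       
dental            d̪        ð       
palatal           —         ʝ       
velar             ɡ         ɣ       
uvular            ɢ         ʁ       
The palatal row has no stop member, so the gap is the palatal stop /ɟ/.

/ɟ/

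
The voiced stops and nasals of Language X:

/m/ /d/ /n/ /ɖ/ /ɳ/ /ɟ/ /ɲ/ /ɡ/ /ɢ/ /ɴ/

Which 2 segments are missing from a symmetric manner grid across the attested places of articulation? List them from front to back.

/b/, /ŋ/

bilabial: oral stop —, nasal /m/.
alveolar: oral stop /d/, nasal /n/.
retroflex: oral stop /ɖ/, nasal /ɳ/.
palatal: oral stop /ɟ/, nasal /ɲ/.
velar: oral stop /ɡ/, nasal —.
uvular: oral stop /ɢ/, nasal /ɴ/.
Gaps, from front to back: bilabial lacks oral stop (/b/); velar lacks nasal (/ŋ/).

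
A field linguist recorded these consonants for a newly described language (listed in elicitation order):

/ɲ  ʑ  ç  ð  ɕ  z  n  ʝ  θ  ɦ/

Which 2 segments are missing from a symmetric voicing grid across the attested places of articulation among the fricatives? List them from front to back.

Voiceless: /θ/ (dental), /ɕ/ (alveolo-palatal), /ç/ (palatal).
Voiced: /ð/ (dental), /z/ (alveolar), /ʑ/ (alveolo-palatal), /ʝ/ (palatal), /ɦ/ (glottal).
Gaps, from front to back: alveolar lacks voiceless (/s/); glottal lacks voiceless (/h/).

/s/, /h/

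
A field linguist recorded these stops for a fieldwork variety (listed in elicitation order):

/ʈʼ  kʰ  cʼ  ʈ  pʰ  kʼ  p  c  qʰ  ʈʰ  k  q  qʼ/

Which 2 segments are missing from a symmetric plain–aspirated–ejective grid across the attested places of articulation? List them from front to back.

/pʼ/, /cʰ/

Plain: /p/ (bilabial), /ʈ/ (retroflex), /c/ (palatal), /k/ (velar), /q/ (uvular).
Aspirated: /pʰ/ (bilabial), /ʈʰ/ (retroflex), /kʰ/ (velar), /qʰ/ (uvular).
Ejective: /ʈʼ/ (retroflex), /cʼ/ (palatal), /kʼ/ (velar), /qʼ/ (uvular).
Gaps, from front to back: bilabial lacks ejective (/pʼ/); palatal lacks aspirated (/cʰ/).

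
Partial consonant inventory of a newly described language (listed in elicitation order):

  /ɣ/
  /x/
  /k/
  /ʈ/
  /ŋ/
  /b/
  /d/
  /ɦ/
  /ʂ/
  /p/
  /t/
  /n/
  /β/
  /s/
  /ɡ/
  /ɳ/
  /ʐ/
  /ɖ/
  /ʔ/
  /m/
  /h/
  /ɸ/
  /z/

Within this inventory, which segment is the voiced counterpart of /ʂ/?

/ʂ/ is a voiceless retroflex fricative.
The voiced counterpart is a voiced retroflex fricative — in this inventory, /ʐ/.

/ʐ/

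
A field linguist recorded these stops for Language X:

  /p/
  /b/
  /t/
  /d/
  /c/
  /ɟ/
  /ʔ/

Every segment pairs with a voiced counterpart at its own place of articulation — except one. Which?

/ʔ/

Bilabial: /p/ ~ /b/
Alveolar: /t/ ~ /d/
Palatal: /c/ ~ /ɟ/
Glottal: only /ʔ/ (voiceless); no voiced partner.
So /ʔ/ is the unpaired segment.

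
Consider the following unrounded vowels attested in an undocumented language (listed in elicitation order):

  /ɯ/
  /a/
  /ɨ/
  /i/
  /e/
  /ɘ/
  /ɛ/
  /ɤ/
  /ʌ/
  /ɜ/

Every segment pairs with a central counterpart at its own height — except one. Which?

High: /i/ ~ /ɨ/ ~ /ɯ/
High-mid: /e/ ~ /ɘ/ ~ /ɤ/
Low-mid: /ɛ/ ~ /ɜ/ ~ /ʌ/
Low: only /a/ (front); no central partner.
So /a/ is the unpaired segment.

/a/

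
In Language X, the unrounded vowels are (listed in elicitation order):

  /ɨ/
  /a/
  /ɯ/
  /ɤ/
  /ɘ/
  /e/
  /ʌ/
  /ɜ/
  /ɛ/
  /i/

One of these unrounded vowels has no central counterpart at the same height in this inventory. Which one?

High: /i/ ~ /ɨ/ ~ /ɯ/
High-mid: /e/ ~ /ɘ/ ~ /ɤ/
Low-mid: /ɛ/ ~ /ɜ/ ~ /ʌ/
Low: only /a/ (front); no central partner.
So /a/ is the unpaired segment.

/a/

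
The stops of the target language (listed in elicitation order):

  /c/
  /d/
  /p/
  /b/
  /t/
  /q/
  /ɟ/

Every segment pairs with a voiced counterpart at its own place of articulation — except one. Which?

Bilabial: /p/ ~ /b/
Alveolar: /t/ ~ /d/
Palatal: /c/ ~ /ɟ/
Uvular: only /q/ (voiceless); no voiced partner.
So /q/ is the unpaired segment.

/q/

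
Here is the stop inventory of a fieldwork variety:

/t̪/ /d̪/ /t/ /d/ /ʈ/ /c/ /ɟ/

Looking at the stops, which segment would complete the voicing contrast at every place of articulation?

/ɖ/

dental: voiceless /t̪/, voiced /d̪/.
alveolar: voiceless /t/, voiced /d/.
retroflex: voiceless /ʈ/, voiced —.
palatal: voiceless /c/, voiced /ɟ/.
The retroflex row has no voiced member, so the gap is the voiced retroflex stop /ɖ/.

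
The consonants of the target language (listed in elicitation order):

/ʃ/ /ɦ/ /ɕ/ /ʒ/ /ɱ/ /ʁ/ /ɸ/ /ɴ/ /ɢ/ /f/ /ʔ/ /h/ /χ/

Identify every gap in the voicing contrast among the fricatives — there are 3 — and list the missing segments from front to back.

/β/, /v/, /ʑ/

place of articulation  voiceless  voiced  
bilabial          ɸ         —       
labiodental       f         —       
postalveolar      ʃ         ʒ       
alveolo-palatal   ɕ         —       
uvular            χ         ʁ       
glottal           h         ɦ       
Gaps, from front to back: bilabial lacks voiced (/β/); labiodental lacks voiced (/v/); alveolo-palatal lacks voiced (/ʑ/).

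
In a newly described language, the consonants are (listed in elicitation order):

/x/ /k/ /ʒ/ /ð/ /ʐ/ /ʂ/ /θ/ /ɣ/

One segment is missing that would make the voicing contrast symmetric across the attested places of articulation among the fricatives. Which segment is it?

/ʃ/

dental: voiceless /θ/, voiced /ð/.
postalveolar: voiceless —, voiced /ʒ/.
retroflex: voiceless /ʂ/, voiced /ʐ/.
velar: voiceless /x/, voiced /ɣ/.
The postalveolar row has no voiceless member, so the gap is the voiceless postalveolar fricative /ʃ/.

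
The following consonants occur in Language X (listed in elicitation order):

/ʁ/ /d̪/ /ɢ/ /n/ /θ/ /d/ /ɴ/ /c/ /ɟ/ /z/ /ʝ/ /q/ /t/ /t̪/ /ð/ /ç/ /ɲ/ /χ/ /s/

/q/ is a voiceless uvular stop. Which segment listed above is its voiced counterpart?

The voiced counterpart is a voiced uvular stop — in this inventory, /ɢ/.

/ɢ/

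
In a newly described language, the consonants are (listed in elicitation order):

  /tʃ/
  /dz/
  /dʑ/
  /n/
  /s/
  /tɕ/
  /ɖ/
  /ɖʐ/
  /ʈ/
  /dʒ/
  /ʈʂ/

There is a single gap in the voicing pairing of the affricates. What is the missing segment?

Voiceless: /tʃ/ (postalveolar), /ʈʂ/ (retroflex), /tɕ/ (alveolo-palatal).
Voiced: /dz/ (alveolar), /dʒ/ (postalveolar), /ɖʐ/ (retroflex), /dʑ/ (alveolo-palatal).
The alveolar row has no voiceless member, so the gap is the voiceless alveolar affricate /ts/.

/ts/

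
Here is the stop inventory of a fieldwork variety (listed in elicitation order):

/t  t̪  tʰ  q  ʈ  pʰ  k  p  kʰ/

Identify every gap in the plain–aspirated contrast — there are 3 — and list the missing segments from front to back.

place of articulation  plain     aspirated
bilabial          p         pʰ      
dental            t̪        —       
alveolar          t         tʰ      
retroflex         ʈ         —       
velar             k         kʰ      
uvular            q         —       
Gaps, from front to back: dental lacks aspirated (/t̪ʰ/); retroflex lacks aspirated (/ʈʰ/); uvular lacks aspirated (/qʰ/).

/t̪ʰ/, /ʈʰ/, /qʰ/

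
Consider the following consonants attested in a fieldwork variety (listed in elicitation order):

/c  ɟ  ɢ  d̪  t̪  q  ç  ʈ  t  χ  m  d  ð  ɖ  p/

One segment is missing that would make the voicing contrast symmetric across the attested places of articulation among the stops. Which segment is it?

bilabial: voiceless /p/, voiced —.
dental: voiceless /t̪/, voiced /d̪/.
alveolar: voiceless /t/, voiced /d/.
retroflex: voiceless /ʈ/, voiced /ɖ/.
palatal: voiceless /c/, voiced /ɟ/.
uvular: voiceless /q/, voiced /ɢ/.
The bilabial row has no voiced member, so the gap is the voiced bilabial stop /b/.

/b/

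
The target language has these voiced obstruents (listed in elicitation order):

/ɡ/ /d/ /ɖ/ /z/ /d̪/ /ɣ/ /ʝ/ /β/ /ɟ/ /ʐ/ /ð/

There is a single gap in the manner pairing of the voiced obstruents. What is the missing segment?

bilabial: stop —, fricative /β/.
dental: stop /d̪/, fricative /ð/.
alveolar: stop /d/, fricative /z/.
retroflex: stop /ɖ/, fricative /ʐ/.
palatal: stop /ɟ/, fricative /ʝ/.
velar: stop /ɡ/, fricative /ɣ/.
The bilabial row has no stop member, so the gap is the bilabial stop /b/.

/b/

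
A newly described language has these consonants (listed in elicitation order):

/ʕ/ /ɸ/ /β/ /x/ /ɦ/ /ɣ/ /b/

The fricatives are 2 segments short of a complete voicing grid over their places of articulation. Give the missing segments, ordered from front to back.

bilabial: voiceless /ɸ/, voiced /β/.
velar: voiceless /x/, voiced /ɣ/.
pharyngeal: voiceless —, voiced /ʕ/.
glottal: voiceless —, voiced /ɦ/.
Gaps, from front to back: pharyngeal lacks voiceless (/ħ/); glottal lacks voiceless (/h/).

/ħ/, /h/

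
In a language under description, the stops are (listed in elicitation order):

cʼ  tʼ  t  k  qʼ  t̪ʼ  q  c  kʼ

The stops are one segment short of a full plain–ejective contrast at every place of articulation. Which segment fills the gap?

/t̪/

Plain: /t/ (alveolar), /c/ (palatal), /k/ (velar), /q/ (uvular).
Ejective: /t̪ʼ/ (dental), /tʼ/ (alveolar), /cʼ/ (palatal), /kʼ/ (velar), /qʼ/ (uvular).
The dental row has no plain member, so the gap is the plain dental stop /t̪/.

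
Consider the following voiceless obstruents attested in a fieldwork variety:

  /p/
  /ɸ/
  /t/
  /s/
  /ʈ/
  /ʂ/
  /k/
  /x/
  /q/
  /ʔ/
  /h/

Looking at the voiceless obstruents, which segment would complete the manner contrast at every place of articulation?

place of articulation  stop      fricative
bilabial          p         ɸ       
alveolar          t         s       
retroflex         ʈ         ʂ       
velar             k         x       
uvular            q         —       
glottal           ʔ         h       
The uvular row has no fricative member, so the gap is the uvular fricative /χ/.

/χ/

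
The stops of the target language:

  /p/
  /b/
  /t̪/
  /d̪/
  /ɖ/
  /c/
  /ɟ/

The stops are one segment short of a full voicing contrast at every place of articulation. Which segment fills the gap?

/ʈ/

Voiceless: /p/ (bilabial), /t̪/ (dental), /c/ (palatal).
Voiced: /b/ (bilabial), /d̪/ (dental), /ɖ/ (retroflex), /ɟ/ (palatal).
The retroflex row has no voiceless member, so the gap is the voiceless retroflex stop /ʈ/.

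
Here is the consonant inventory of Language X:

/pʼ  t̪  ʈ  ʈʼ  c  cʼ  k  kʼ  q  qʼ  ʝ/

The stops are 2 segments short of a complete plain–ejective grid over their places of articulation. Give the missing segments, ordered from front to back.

Plain: /t̪/ (dental), /ʈ/ (retroflex), /c/ (palatal), /k/ (velar), /q/ (uvular).
Ejective: /pʼ/ (bilabial), /ʈʼ/ (retroflex), /cʼ/ (palatal), /kʼ/ (velar), /qʼ/ (uvular).
Gaps, from front to back: bilabial lacks plain (/p/); dental lacks ejective (/t̪ʼ/).

/p/, /t̪ʼ/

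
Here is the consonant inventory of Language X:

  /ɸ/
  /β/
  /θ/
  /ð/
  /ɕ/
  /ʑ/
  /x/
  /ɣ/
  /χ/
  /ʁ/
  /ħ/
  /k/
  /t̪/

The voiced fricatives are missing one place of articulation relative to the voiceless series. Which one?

bilabial: voiceless /ɸ/, voiced /β/.
dental: voiceless /θ/, voiced /ð/.
alveolo-palatal: voiceless /ɕ/, voiced /ʑ/.
velar: voiceless /x/, voiced /ɣ/.
uvular: voiceless /χ/, voiced /ʁ/.
pharyngeal: voiceless /ħ/, voiced —.
Every place of articulation has a voiced member except pharyngeal, where /ʕ/ would be expected.

pharyngeal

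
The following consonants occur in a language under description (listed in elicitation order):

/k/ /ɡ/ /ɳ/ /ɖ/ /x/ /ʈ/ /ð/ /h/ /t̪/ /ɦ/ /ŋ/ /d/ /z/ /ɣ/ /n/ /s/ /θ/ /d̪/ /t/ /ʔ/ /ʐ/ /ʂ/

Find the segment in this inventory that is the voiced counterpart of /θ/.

/θ/ is a voiceless dental fricative.
The voiced counterpart is a voiced dental fricative — in this inventory, /ð/.

/ð/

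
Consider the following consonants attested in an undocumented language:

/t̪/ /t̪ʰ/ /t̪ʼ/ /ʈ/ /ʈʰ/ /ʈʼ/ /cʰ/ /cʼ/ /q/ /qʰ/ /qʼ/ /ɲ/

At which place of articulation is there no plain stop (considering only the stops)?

palatal

dental: plain /t̪/, aspirated /t̪ʰ/, ejective /t̪ʼ/.
retroflex: plain /ʈ/, aspirated /ʈʰ/, ejective /ʈʼ/.
palatal: plain —, aspirated /cʰ/, ejective /cʼ/.
uvular: plain /q/, aspirated /qʰ/, ejective /qʼ/.
Every place of articulation has a plain member except palatal, where /c/ would be expected.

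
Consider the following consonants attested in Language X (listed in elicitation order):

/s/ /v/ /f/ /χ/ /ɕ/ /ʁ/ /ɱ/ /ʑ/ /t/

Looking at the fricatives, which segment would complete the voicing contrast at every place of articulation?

/z/

labiodental: voiceless /f/, voiced /v/.
alveolar: voiceless /s/, voiced —.
alveolo-palatal: voiceless /ɕ/, voiced /ʑ/.
uvular: voiceless /χ/, voiced /ʁ/.
The alveolar row has no voiced member, so the gap is the voiced alveolar fricative /z/.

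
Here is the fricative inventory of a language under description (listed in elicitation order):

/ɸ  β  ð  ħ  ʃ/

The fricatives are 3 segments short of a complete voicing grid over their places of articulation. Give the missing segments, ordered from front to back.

place of articulation  voiceless  voiced  
bilabial          ɸ         β       
dental            —         ð       
postalveolar      ʃ         —       
pharyngeal        ħ         —       
Gaps, from front to back: dental lacks voiceless (/θ/); postalveolar lacks voiced (/ʒ/); pharyngeal lacks voiced (/ʕ/).

/θ/, /ʒ/, /ʕ/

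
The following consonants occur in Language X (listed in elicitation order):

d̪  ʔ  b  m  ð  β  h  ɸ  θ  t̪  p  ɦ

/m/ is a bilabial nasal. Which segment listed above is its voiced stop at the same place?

/b/

The voiced stop at the same place is a voiced bilabial stop — in this inventory, /b/.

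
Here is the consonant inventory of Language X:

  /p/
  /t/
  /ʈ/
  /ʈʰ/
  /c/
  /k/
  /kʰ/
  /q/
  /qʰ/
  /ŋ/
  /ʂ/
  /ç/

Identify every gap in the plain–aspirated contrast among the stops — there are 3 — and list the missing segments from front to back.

place of articulation  plain     aspirated
bilabial          p         —       
alveolar          t         —       
retroflex         ʈ         ʈʰ      
palatal           c         —       
velar             k         kʰ      
uvular            q         qʰ      
Gaps, from front to back: bilabial lacks aspirated (/pʰ/); alveolar lacks aspirated (/tʰ/); palatal lacks aspirated (/cʰ/).

/pʰ/, /tʰ/, /cʰ/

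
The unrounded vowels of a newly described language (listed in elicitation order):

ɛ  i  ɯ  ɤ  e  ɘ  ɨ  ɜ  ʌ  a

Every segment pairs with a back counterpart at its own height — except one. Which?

High: /i/ ~ /ɨ/ ~ /ɯ/
High-mid: /e/ ~ /ɘ/ ~ /ɤ/
Low-mid: /ɛ/ ~ /ɜ/ ~ /ʌ/
Low: only /a/ (front); no back partner.
So /a/ is the unpaired segment.

/a/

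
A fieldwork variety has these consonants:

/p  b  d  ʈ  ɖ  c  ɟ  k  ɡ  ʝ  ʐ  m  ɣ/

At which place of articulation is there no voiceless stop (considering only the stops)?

Voiceless: /p/ (bilabial), /ʈ/ (retroflex), /c/ (palatal), /k/ (velar).
Voiced: /b/ (bilabial), /d/ (alveolar), /ɖ/ (retroflex), /ɟ/ (palatal), /ɡ/ (velar).
Every place of articulation has a voiceless member except alveolar, where /t/ would be expected.

alveolar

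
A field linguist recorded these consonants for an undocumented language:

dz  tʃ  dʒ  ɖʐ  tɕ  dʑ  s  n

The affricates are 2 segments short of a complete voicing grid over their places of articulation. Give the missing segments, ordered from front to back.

/ts/, /ʈʂ/

alveolar: voiceless —, voiced /dz/.
postalveolar: voiceless /tʃ/, voiced /dʒ/.
retroflex: voiceless —, voiced /ɖʐ/.
alveolo-palatal: voiceless /tɕ/, voiced /dʑ/.
Gaps, from front to back: alveolar lacks voiceless (/ts/); retroflex lacks voiceless (/ʈʂ/).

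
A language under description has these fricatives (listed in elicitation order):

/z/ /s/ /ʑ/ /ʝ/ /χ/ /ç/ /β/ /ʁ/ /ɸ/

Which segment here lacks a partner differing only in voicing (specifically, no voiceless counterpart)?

Bilabial: /ɸ/ ~ /β/
Alveolar: /s/ ~ /z/
Palatal: /ç/ ~ /ʝ/
Uvular: /χ/ ~ /ʁ/
Alveolo-palatal: only /ʑ/ (voiced); no voiceless partner.
So /ʑ/ is the unpaired segment.

/ʑ/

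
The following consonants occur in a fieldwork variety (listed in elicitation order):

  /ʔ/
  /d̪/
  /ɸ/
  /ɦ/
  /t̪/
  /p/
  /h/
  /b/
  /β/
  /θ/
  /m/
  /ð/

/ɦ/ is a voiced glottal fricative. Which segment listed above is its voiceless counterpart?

/h/

The voiceless counterpart is a voiceless glottal fricative — in this inventory, /h/.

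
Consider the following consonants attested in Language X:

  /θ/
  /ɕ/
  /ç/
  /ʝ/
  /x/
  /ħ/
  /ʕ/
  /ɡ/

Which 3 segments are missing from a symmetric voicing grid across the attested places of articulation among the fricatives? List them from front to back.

/ð/, /ʑ/, /ɣ/

place of articulation  voiceless  voiced  
dental            θ         —       
alveolo-palatal   ɕ         —       
palatal           ç         ʝ       
velar             x         —       
pharyngeal        ħ         ʕ       
Gaps, from front to back: dental lacks voiced (/ð/); alveolo-palatal lacks voiced (/ʑ/); velar lacks voiced (/ɣ/).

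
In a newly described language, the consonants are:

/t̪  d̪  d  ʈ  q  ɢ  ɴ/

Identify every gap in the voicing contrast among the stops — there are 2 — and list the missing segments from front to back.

/t/, /ɖ/

dental: voiceless /t̪/, voiced /d̪/.
alveolar: voiceless —, voiced /d/.
retroflex: voiceless /ʈ/, voiced —.
uvular: voiceless /q/, voiced /ɢ/.
Gaps, from front to back: alveolar lacks voiceless (/t/); retroflex lacks voiced (/ɖ/).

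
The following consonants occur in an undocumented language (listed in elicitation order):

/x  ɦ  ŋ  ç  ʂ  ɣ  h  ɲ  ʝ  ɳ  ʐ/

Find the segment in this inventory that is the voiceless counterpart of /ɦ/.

/ɦ/ is a voiced glottal fricative.
The voiceless counterpart is a voiceless glottal fricative — in this inventory, /h/.

/h/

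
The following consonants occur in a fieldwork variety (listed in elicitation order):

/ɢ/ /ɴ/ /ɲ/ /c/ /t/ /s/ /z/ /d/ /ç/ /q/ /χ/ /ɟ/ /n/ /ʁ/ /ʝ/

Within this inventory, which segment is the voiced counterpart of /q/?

/ɢ/

/q/ is a voiceless uvular stop.
The voiced counterpart is a voiced uvular stop — in this inventory, /ɢ/.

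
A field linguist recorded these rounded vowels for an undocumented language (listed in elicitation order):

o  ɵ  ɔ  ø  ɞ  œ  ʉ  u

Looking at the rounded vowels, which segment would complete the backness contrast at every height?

high: front —, central /ʉ/, back /u/.
high-mid: front /ø/, central /ɵ/, back /o/.
low-mid: front /œ/, central /ɞ/, back /ɔ/.
The high row has no front member, so the gap is the high front rounded vowel /y/.

/y/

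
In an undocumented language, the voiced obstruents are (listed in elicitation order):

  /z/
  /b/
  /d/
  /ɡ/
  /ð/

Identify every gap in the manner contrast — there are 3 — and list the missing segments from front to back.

/β/, /d̪/, /ɣ/

bilabial: stop /b/, fricative —.
dental: stop —, fricative /ð/.
alveolar: stop /d/, fricative /z/.
velar: stop /ɡ/, fricative —.
Gaps, from front to back: bilabial lacks fricative (/β/); dental lacks stop (/d̪/); velar lacks fricative (/ɣ/).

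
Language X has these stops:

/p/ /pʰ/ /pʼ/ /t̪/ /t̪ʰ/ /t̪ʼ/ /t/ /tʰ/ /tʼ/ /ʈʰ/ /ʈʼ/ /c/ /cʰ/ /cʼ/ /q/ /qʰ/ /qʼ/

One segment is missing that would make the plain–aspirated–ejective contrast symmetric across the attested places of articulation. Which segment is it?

Plain: /p/ (bilabial), /t̪/ (dental), /t/ (alveolar), /c/ (palatal), /q/ (uvular).
Aspirated: /pʰ/ (bilabial), /t̪ʰ/ (dental), /tʰ/ (alveolar), /ʈʰ/ (retroflex), /cʰ/ (palatal), /qʰ/ (uvular).
Ejective: /pʼ/ (bilabial), /t̪ʼ/ (dental), /tʼ/ (alveolar), /ʈʼ/ (retroflex), /cʼ/ (palatal), /qʼ/ (uvular).
The retroflex row has no plain member, so the gap is the plain retroflex stop /ʈ/.

/ʈ/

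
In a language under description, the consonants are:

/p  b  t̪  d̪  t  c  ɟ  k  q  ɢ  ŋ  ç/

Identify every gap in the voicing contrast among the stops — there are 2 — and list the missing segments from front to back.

Voiceless: /p/ (bilabial), /t̪/ (dental), /t/ (alveolar), /c/ (palatal), /k/ (velar), /q/ (uvular).
Voiced: /b/ (bilabial), /d̪/ (dental), /ɟ/ (palatal), /ɢ/ (uvular).
Gaps, from front to back: alveolar lacks voiced (/d/); velar lacks voiced (/ɡ/).

/d/, /ɡ/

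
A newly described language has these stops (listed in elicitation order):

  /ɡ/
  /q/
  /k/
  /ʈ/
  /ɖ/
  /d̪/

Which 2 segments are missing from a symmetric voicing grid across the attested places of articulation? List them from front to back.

place of articulation  voiceless  voiced  
dental            —         d̪      
retroflex         ʈ         ɖ       
velar             k         ɡ       
uvular            q         —       
Gaps, from front to back: dental lacks voiceless (/t̪/); uvular lacks voiced (/ɢ/).

/t̪/, /ɢ/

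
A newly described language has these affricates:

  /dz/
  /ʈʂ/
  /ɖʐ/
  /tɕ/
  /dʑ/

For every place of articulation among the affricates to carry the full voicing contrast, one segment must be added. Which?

Voiceless: /ʈʂ/ (retroflex), /tɕ/ (alveolo-palatal).
Voiced: /dz/ (alveolar), /ɖʐ/ (retroflex), /dʑ/ (alveolo-palatal).
The alveolar row has no voiceless member, so the gap is the voiceless alveolar affricate /ts/.

/ts/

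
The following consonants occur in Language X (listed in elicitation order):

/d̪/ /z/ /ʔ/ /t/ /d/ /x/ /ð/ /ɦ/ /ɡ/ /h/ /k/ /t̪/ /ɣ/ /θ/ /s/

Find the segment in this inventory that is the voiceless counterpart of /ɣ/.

/x/

/ɣ/ is a voiced velar fricative.
The voiceless counterpart is a voiceless velar fricative — in this inventory, /x/.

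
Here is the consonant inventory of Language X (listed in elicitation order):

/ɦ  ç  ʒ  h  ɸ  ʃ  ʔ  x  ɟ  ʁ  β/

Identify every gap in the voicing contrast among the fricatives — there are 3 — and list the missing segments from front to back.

/ʝ/, /ɣ/, /χ/

place of articulation  voiceless  voiced  
bilabial          ɸ         β       
postalveolar      ʃ         ʒ       
palatal           ç         —       
velar             x         —       
uvular            —         ʁ       
glottal           h         ɦ       
Gaps, from front to back: palatal lacks voiced (/ʝ/); velar lacks voiced (/ɣ/); uvular lacks voiceless (/χ/).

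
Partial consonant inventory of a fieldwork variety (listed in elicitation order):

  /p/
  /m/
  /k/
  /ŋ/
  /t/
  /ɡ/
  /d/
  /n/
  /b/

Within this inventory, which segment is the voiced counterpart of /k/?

/ɡ/

/k/ is a voiceless velar stop.
The voiced counterpart is a voiced velar stop — in this inventory, /ɡ/.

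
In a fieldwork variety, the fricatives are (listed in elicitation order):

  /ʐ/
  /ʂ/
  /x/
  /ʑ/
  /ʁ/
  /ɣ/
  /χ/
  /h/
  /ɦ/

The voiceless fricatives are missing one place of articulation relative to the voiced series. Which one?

alveolo-palatal

Voiceless: /ʂ/ (retroflex), /x/ (velar), /χ/ (uvular), /h/ (glottal).
Voiced: /ʐ/ (retroflex), /ʑ/ (alveolo-palatal), /ɣ/ (velar), /ʁ/ (uvular), /ɦ/ (glottal).
Every place of articulation has a voiceless member except alveolo-palatal, where /ɕ/ would be expected.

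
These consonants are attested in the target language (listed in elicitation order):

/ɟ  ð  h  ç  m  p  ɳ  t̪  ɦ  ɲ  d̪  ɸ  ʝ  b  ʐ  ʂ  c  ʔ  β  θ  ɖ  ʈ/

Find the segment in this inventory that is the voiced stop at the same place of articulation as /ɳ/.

/ɳ/ is a retroflex nasal.
The voiced stop at the same place is a voiced retroflex stop — in this inventory, /ɖ/.

/ɖ/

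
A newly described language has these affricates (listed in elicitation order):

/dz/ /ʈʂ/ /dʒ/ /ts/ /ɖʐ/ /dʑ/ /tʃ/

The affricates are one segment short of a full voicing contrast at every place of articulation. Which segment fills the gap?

/tɕ/

alveolar: voiceless /ts/, voiced /dz/.
postalveolar: voiceless /tʃ/, voiced /dʒ/.
retroflex: voiceless /ʈʂ/, voiced /ɖʐ/.
alveolo-palatal: voiceless —, voiced /dʑ/.
The alveolo-palatal row has no voiceless member, so the gap is the voiceless alveolo-palatal affricate /tɕ/.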